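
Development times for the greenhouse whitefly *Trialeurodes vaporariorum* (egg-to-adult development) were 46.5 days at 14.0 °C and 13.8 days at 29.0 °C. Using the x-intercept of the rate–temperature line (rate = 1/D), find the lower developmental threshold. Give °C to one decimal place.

Under the model K = D·(T − T_b), so D₁·(T₁ − T_b) = D₂·(T₂ − T_b).
46.5·(14.0 − T_b) = 13.8·(29.0 − T_b)
T_b = (46.5·14.0 − 13.8·29.0) / (46.5 − 13.8) = 250.80 / 32.7 = 7.670 °C ≈ 7.7 °C.

7.7 °C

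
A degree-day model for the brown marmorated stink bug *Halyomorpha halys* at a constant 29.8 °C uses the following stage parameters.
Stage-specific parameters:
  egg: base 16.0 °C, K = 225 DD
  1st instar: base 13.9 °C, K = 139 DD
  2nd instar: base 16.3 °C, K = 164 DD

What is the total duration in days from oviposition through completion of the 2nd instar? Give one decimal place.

egg: 225 / (29.8 − 16.0) = 225 / 13.8 = 16.304 d.
1st instar: 139 / (29.8 − 13.9) = 139 / 15.9 = 8.742 d.
2nd instar: 164 / (29.8 − 16.3) = 164 / 13.5 = 12.148 d.
Sum = 37.195 ≈ 37.2 days.

37.2 days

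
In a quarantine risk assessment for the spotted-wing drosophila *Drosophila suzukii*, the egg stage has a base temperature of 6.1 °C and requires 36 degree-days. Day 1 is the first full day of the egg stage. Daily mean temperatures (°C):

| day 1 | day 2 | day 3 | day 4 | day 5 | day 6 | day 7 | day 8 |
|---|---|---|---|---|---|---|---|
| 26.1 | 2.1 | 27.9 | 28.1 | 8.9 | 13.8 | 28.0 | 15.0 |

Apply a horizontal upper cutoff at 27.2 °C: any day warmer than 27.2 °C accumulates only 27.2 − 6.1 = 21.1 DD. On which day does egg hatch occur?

Daily DD above 6.1 °C (capped at 21.1): 20.0, 0.0, 21.1, 21.1, 2.8, 7.7, 21.1, 8.9.
Cumulative: 20.0, 20.0, 41.1, 62.2, 65.0, 72.7, 93.8, 102.7.
The total first reaches 36 DD on day 3.

day 3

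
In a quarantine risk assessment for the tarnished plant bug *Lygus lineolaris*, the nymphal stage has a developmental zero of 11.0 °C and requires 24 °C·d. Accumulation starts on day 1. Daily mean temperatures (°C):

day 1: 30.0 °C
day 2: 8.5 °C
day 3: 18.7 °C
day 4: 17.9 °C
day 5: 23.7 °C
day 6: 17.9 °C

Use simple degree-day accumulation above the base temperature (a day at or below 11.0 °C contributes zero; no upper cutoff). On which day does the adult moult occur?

Daily DD above 11.0 °C: 19.0, 0.0, 7.7, 6.9, 12.7, 6.9.
Cumulative: 19.0, 19.0, 26.7, 33.6, 46.3, 53.2.
The total first reaches 24 DD on day 3.

day 3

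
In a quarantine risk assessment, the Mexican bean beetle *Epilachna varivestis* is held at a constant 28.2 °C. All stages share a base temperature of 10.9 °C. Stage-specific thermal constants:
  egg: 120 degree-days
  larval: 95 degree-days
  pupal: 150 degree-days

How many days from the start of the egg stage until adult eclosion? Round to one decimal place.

21.1 days

Daily accumulation at 28.2 °C = 28.2 − 10.9 = 17.3 DD/day.
Total K = 120 + 95 + 150 = 365 DD.
Total duration = 365 / 17.3 = 21.098 ≈ 21.1 days.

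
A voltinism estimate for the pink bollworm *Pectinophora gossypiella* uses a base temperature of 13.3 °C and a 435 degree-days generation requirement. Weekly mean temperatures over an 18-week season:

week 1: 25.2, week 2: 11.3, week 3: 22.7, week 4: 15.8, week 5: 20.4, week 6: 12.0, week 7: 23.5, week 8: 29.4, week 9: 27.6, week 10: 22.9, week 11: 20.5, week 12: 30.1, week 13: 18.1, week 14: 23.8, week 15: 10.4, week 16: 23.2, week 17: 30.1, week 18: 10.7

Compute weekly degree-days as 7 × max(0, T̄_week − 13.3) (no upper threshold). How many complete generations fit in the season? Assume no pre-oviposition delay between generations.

2 generations

Weekly DD (7 × max(0, T̄ − 13.3)): 83.3, 0.0, 65.8, 17.5, 49.7, 0.0, 71.4, 112.7, 100.1, 67.2, 50.4, 117.6, 33.6, 73.5, 0.0, 69.3, 117.6, 0.0.
Season total = 1029.7 DD.
Complete generations = ⌊1029.7 / 435⌋ = 2.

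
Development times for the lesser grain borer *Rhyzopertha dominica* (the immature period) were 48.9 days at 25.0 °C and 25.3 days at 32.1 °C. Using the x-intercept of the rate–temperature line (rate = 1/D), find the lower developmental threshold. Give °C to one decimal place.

Linear rate model ⇒ the product D·(T − T_b) is constant across temperatures.
48.9·(25.0 − T_b) = 25.3·(32.1 − T_b)
T_b = (48.9·25.0 − 25.3·32.1) / (48.9 − 25.3) = 410.37 / 23.6 = 17.389 °C ≈ 17.4 °C.

17.4 °C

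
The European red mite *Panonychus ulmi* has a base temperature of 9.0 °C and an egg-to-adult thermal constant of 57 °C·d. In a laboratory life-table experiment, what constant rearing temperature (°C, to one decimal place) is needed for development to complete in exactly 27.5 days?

11.1 °C

Required daily accumulation = 57 / 27.5 = 2.073 DD/day.
T = T_base + 2.073 = 9.0 + 2.073 = 11.073 ≈ 11.1 °C.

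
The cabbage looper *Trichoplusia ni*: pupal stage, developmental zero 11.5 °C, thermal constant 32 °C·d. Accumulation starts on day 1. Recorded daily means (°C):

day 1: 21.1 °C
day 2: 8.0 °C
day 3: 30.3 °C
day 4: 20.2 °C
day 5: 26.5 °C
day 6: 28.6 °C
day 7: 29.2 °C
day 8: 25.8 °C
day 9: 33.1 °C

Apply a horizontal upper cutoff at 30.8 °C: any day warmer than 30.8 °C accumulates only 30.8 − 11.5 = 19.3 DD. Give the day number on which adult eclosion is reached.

day 4

Daily DD above 11.5 °C (capped at 19.3): 9.6, 0.0, 18.8, 8.7, 15.0, 17.1, 17.7, 14.3, 19.3.
Cumulative: 9.6, 9.6, 28.4, 37.1, 52.1, 69.2, 86.9, 101.2, 120.5.
The total first reaches 32 DD on day 4.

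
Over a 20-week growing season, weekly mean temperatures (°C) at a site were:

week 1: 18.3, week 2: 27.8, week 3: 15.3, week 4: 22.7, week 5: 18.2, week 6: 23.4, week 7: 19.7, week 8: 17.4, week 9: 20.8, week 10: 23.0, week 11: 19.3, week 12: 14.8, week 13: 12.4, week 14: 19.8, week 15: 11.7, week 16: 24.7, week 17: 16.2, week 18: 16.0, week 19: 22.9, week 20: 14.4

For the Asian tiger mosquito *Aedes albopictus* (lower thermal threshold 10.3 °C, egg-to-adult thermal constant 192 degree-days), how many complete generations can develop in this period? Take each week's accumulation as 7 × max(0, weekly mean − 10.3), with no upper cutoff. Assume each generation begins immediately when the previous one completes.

Weekly DD (7 × max(0, T̄ − 10.3)): 56.0, 122.5, 35.0, 86.8, 55.3, 91.7, 65.8, 49.7, 73.5, 88.9, 63.0, 31.5, 14.7, 66.5, 9.8, 100.8, 41.3, 39.9, 88.2, 28.7.
Season total = 1209.6 DD.
Complete generations = ⌊1209.6 / 192⌋ = 6.

6 generations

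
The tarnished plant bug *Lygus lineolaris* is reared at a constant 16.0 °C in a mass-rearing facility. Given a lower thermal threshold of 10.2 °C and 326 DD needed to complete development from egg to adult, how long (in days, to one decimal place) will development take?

Daily accumulation = 16.0 − 10.2 = 5.8 DD/day.
Duration = 326 / 5.8 = 56.207 ≈ 56.2 days.

56.2 days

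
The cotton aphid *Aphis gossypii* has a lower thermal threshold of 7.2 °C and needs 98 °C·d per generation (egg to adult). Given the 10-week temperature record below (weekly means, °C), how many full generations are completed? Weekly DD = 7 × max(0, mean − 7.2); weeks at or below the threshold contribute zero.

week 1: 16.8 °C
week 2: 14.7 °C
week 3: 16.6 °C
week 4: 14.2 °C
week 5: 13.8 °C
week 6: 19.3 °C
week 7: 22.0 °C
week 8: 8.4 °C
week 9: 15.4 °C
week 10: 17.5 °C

Weekly DD (7 × max(0, T̄ − 7.2)): 67.2, 52.5, 65.8, 49.0, 46.2, 84.7, 103.6, 8.4, 57.4, 72.1.
Season total = 606.9 DD.
Complete generations = ⌊606.9 / 98⌋ = 6.

6 generations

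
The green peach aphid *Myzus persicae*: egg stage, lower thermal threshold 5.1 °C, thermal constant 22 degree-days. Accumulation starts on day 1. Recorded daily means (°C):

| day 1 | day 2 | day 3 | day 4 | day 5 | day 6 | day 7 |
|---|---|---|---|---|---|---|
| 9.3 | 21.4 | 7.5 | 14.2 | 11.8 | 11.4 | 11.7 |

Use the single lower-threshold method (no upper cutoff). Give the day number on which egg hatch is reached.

Daily DD above 5.1 °C: 4.2, 16.3, 2.4, 9.1, 6.7, 6.3, 6.6.
Cumulative: 4.2, 20.5, 22.9, 32.0, 38.7, 45.0, 51.6.
The total first reaches 22 DD on day 3.

day 3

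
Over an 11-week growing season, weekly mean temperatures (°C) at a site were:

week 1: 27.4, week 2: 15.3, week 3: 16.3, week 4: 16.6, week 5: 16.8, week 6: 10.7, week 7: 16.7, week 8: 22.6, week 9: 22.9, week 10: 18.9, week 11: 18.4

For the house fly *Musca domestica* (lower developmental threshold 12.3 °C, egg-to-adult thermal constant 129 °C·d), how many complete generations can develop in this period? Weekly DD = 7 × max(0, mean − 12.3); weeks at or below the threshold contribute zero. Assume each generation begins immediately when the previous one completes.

Weekly DD (7 × max(0, T̄ − 12.3)): 105.7, 21.0, 28.0, 30.1, 31.5, 0.0, 30.8, 72.1, 74.2, 46.2, 42.7.
Season total = 482.3 DD.
Complete generations = ⌊482.3 / 129⌋ = 3.

3 generations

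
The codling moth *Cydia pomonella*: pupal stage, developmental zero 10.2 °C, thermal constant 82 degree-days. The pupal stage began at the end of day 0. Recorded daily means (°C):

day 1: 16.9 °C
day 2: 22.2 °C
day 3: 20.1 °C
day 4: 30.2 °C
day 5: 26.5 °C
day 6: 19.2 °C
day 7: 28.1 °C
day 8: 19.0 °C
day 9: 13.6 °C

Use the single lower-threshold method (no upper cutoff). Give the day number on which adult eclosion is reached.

day 7

Daily DD above 10.2 °C: 6.7, 12.0, 9.9, 20.0, 16.3, 9.0, 17.9, 8.8, 3.4.
Cumulative: 6.7, 18.7, 28.6, 48.6, 64.9, 73.9, 91.8, 100.6, 104.0.
The total first reaches 82 DD on day 7.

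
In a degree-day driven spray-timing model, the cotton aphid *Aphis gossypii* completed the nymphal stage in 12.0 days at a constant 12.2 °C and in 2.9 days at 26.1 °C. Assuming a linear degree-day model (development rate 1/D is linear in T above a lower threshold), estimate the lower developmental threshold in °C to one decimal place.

Equal thermal constants: D₁(T₁ − T_b) = D₂(T₂ − T_b).
12.0·(12.2 − T_b) = 2.9·(26.1 − T_b)
T_b = (12.0·12.2 − 2.9·26.1) / (12.0 − 2.9) = 70.71 / 9.1 = 7.770 °C ≈ 7.8 °C.

7.8 °C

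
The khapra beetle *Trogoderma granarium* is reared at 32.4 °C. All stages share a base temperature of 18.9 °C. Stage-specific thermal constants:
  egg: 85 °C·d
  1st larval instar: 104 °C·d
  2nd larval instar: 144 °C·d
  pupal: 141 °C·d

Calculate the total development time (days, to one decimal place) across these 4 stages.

35.1 days

Daily accumulation at 32.4 °C = 32.4 − 18.9 = 13.5 DD/day.
Total K = 85 + 104 + 144 + 141 = 474 DD.
Total duration = 474 / 13.5 = 35.111 ≈ 35.1 days.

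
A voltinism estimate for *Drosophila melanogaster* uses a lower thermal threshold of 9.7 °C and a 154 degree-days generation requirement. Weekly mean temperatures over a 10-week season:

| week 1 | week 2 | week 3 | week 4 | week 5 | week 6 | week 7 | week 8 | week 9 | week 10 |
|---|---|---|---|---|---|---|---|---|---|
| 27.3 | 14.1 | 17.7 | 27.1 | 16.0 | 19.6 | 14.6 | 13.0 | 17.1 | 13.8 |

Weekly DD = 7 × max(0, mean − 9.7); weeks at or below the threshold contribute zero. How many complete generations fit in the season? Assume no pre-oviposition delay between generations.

Weekly DD (7 × max(0, T̄ − 9.7)): 123.2, 30.8, 56.0, 121.8, 44.1, 69.3, 34.3, 23.1, 51.8, 28.7.
Season total = 583.1 DD.
Complete generations = ⌊583.1 / 154⌋ = 3.

3 generations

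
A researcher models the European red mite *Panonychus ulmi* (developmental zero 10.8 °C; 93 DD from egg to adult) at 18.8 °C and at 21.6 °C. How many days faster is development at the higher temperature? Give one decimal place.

3.0 days

At 18.8 °C: 93 / (18.8 − 10.8) = 93 / 8.0 = 11.625 d.
At 21.6 °C: 93 / (21.6 − 10.8) = 93 / 10.8 = 8.611 d.
Difference = |11.625 − 8.611| = 3.014 ≈ 3.0 days.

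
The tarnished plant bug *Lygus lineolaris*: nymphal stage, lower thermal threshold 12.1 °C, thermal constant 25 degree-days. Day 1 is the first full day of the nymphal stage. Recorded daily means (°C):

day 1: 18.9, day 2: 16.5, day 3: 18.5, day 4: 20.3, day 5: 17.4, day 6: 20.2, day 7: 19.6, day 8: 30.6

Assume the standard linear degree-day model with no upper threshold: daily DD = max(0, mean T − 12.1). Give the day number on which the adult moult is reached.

Daily DD above 12.1 °C: 6.8, 4.4, 6.4, 8.2, 5.3, 8.1, 7.5, 18.5.
Cumulative: 6.8, 11.2, 17.6, 25.8, 31.1, 39.2, 46.7, 65.2.
The total first reaches 25 DD on day 4.

day 4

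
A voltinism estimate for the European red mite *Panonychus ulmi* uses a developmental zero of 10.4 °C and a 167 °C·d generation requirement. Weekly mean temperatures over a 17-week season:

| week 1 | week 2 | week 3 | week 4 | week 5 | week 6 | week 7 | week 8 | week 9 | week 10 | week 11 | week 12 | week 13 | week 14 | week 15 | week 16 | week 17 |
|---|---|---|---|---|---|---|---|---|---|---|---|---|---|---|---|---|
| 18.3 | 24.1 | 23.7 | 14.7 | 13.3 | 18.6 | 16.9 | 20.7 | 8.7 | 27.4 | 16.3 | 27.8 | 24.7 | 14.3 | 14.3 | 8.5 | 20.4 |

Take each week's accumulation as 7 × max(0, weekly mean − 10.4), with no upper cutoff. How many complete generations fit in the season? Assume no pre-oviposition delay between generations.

5 generations

Weekly DD (7 × max(0, T̄ − 10.4)): 55.3, 95.9, 93.1, 30.1, 20.3, 57.4, 45.5, 72.1, 0.0, 119.0, 41.3, 121.8, 100.1, 27.3, 27.3, 0.0, 70.0.
Season total = 976.5 DD.
Complete generations = ⌊976.5 / 167⌋ = 5.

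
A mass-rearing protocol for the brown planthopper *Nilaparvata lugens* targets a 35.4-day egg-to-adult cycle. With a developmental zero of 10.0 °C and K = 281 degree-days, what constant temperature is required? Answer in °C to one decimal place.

Required daily accumulation = 281 / 35.4 = 7.938 DD/day.
T = T_base + 7.938 = 10.0 + 7.938 = 17.938 ≈ 17.9 °C.

17.9 °C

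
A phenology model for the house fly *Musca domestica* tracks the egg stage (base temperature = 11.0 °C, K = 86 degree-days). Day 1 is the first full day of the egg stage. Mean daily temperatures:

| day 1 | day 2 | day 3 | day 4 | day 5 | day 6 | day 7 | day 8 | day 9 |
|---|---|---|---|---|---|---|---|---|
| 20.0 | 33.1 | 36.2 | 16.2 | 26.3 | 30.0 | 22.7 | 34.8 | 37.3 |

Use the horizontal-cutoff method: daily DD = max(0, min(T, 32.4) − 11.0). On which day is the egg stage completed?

Daily DD above 11.0 °C (capped at 21.4): 9.0, 21.4, 21.4, 5.2, 15.3, 19.0, 11.7, 21.4, 21.4.
Cumulative: 9.0, 30.4, 51.8, 57.0, 72.3, 91.3, 103.0, 124.4, 145.8.
The total first reaches 86 DD on day 6.

day 6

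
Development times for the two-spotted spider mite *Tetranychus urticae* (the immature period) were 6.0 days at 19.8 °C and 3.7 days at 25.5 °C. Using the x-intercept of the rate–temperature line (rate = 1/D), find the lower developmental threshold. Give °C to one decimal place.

10.6 °C

Under the model K = D·(T − T_b), so D₁·(T₁ − T_b) = D₂·(T₂ − T_b).
6.0·(19.8 − T_b) = 3.7·(25.5 − T_b)
T_b = (6.0·19.8 − 3.7·25.5) / (6.0 − 3.7) = 24.45 / 2.3 = 10.630 °C ≈ 10.6 °C.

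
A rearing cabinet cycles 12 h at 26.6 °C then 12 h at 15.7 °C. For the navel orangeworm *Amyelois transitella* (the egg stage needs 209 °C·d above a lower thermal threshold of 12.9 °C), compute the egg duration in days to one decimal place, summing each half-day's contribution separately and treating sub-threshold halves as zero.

25.3 days

Day half: max(0, 26.6 − 12.9) × 0.5 = 13.7 × 0.5 = 6.85 DD.
Night half: max(0, 15.7 − 12.9) × 0.5 = 2.8 × 0.5 = 1.40 DD.
Per 24 h: 8.25 DD/day.
Duration = 209 / 8.25 = 25.333 ≈ 25.3 days.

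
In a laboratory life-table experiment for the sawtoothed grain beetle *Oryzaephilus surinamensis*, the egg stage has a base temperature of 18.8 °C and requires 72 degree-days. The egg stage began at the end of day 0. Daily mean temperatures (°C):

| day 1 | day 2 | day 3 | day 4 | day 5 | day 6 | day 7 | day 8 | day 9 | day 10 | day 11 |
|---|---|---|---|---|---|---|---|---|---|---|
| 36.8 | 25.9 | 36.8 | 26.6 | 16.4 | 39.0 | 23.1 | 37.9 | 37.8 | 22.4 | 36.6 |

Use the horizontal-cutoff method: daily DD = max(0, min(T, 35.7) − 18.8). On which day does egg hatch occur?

day 8

Daily DD above 18.8 °C (capped at 16.9): 16.9, 7.1, 16.9, 7.8, 0.0, 16.9, 4.3, 16.9, 16.9, 3.6, 16.9.
Cumulative: 16.9, 24.0, 40.9, 48.7, 48.7, 65.6, 69.9, 86.8, 103.7, 107.3, 124.2.
The total first reaches 72 DD on day 8.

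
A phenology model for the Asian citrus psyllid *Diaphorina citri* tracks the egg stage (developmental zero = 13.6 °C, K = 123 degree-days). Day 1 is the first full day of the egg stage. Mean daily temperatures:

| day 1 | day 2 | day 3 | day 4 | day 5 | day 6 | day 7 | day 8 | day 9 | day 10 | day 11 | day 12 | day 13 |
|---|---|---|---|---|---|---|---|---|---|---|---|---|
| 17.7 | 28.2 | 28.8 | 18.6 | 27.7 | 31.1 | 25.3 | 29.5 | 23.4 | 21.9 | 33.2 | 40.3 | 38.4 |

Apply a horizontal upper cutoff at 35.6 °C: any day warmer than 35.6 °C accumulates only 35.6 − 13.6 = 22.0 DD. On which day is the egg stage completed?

day 11

Daily DD above 13.6 °C (capped at 22.0): 4.1, 14.6, 15.2, 5.0, 14.1, 17.5, 11.7, 15.9, 9.8, 8.3, 19.6, 22.0, 22.0.
Cumulative: 4.1, 18.7, 33.9, 38.9, 53.0, 70.5, 82.2, 98.1, 107.9, 116.2, 135.8, 157.8, 179.8.
The total first reaches 123 DD on day 11.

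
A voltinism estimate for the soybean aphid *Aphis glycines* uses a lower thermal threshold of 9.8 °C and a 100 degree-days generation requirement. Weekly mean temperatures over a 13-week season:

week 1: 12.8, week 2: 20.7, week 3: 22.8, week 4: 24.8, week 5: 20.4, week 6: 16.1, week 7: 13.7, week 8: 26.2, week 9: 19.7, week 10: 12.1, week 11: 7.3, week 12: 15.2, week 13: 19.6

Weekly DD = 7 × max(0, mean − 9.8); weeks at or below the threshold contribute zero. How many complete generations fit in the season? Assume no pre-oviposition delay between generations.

7 generations

Weekly DD (7 × max(0, T̄ − 9.8)): 21.0, 76.3, 91.0, 105.0, 74.2, 44.1, 27.3, 114.8, 69.3, 16.1, 0.0, 37.8, 68.6.
Season total = 745.5 DD.
Complete generations = ⌊745.5 / 100⌋ = 7.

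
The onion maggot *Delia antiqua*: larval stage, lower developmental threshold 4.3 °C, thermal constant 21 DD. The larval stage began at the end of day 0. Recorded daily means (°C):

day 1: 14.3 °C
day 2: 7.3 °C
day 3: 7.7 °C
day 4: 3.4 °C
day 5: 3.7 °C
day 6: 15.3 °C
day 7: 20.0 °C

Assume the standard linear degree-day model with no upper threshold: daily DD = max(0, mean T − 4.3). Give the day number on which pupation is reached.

Daily DD above 4.3 °C: 10.0, 3.0, 3.4, 0.0, 0.0, 11.0, 15.7.
Cumulative: 10.0, 13.0, 16.4, 16.4, 16.4, 27.4, 43.1.
The total first reaches 21 DD on day 6.

day 6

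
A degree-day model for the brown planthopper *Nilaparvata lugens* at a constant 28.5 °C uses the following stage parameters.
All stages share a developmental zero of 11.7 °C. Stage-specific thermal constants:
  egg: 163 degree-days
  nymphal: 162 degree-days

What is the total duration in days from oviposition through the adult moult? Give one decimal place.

Daily accumulation at 28.5 °C = 28.5 − 11.7 = 16.8 DD/day.
Total K = 163 + 162 = 325 DD.
Total duration = 325 / 16.8 = 19.345 ≈ 19.3 days.

19.3 days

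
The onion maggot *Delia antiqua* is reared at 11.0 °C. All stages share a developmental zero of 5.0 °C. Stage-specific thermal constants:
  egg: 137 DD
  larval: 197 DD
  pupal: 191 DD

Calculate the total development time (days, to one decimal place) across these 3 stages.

Daily accumulation at 11.0 °C = 11.0 − 5.0 = 6.0 DD/day.
Total K = 137 + 197 + 191 = 525 DD.
Total duration = 525 / 6.0 = 87.500 ≈ 87.5 days.

87.5 days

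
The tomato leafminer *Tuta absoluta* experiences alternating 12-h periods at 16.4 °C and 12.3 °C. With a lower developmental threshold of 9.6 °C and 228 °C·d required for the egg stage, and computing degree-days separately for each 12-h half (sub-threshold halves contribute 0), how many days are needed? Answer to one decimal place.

Day half: max(0, 16.4 − 9.6) × 0.5 = 6.8 × 0.5 = 3.40 DD.
Night half: max(0, 12.3 − 9.6) × 0.5 = 2.7 × 0.5 = 1.35 DD.
Per 24 h: 4.75 DD/day.
Duration = 228 / 4.75 = 48.000 ≈ 48.0 days.

48.0 days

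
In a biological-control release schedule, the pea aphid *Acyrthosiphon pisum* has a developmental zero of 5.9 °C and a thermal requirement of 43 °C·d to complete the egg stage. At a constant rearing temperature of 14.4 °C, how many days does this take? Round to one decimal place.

5.1 days

Daily accumulation = 14.4 − 5.9 = 8.5 DD/day.
Duration = 43 / 8.5 = 5.059 ≈ 5.1 days.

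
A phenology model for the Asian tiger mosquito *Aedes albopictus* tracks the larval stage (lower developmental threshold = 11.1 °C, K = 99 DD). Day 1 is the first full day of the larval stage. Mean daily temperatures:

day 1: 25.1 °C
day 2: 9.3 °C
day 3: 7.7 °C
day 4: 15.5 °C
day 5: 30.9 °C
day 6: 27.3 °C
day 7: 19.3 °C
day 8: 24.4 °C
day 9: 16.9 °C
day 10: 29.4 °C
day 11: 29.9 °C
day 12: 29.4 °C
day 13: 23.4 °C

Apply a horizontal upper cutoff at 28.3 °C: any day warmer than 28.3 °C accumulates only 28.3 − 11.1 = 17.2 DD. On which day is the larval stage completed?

day 11

Daily DD above 11.1 °C (capped at 17.2): 14.0, 0.0, 0.0, 4.4, 17.2, 16.2, 8.2, 13.3, 5.8, 17.2, 17.2, 17.2, 12.3.
Cumulative: 14.0, 14.0, 14.0, 18.4, 35.6, 51.8, 60.0, 73.3, 79.1, 96.3, 113.5, 130.7, 143.0.
The total first reaches 99 DD on day 11.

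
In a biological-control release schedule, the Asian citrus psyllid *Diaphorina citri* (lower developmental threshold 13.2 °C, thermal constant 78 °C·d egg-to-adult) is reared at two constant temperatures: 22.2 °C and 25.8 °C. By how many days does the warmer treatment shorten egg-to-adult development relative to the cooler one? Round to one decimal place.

2.5 days

At 22.2 °C: 78 / (22.2 − 13.2) = 78 / 9.0 = 8.667 d.
At 25.8 °C: 78 / (25.8 − 13.2) = 78 / 12.6 = 6.190 d.
Difference = |8.667 − 6.190| = 2.476 ≈ 2.5 days.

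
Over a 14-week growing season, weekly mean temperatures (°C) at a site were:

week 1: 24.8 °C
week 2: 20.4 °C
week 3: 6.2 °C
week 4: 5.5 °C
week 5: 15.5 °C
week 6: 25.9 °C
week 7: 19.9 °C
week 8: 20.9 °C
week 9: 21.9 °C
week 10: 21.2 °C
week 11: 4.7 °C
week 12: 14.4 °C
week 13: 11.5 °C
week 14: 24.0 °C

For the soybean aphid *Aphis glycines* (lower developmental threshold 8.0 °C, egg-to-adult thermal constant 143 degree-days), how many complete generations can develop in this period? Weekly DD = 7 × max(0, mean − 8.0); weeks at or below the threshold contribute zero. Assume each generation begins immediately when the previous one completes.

6 generations

Weekly DD (7 × max(0, T̄ − 8.0)): 117.6, 86.8, 0.0, 0.0, 52.5, 125.3, 83.3, 90.3, 97.3, 92.4, 0.0, 44.8, 24.5, 112.0.
Season total = 926.8 DD.
Complete generations = ⌊926.8 / 143⌋ = 6.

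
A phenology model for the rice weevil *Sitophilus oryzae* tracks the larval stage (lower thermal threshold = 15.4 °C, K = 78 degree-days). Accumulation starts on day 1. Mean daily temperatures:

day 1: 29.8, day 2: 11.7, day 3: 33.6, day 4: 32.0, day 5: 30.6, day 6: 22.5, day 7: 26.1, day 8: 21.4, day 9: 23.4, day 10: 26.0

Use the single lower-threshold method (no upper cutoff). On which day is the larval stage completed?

day 7

Daily DD above 15.4 °C: 14.4, 0.0, 18.2, 16.6, 15.2, 7.1, 10.7, 6.0, 8.0, 10.6.
Cumulative: 14.4, 14.4, 32.6, 49.2, 64.4, 71.5, 82.2, 88.2, 96.2, 106.8.
The total first reaches 78 DD on day 7.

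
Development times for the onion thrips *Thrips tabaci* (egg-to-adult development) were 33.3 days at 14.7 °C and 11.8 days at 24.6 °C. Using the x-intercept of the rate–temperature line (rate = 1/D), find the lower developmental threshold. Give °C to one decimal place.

Linear rate model ⇒ the product D·(T − T_b) is constant across temperatures.
33.3·(14.7 − T_b) = 11.8·(24.6 − T_b)
T_b = (33.3·14.7 − 11.8·24.6) / (33.3 − 11.8) = 199.23 / 21.5 = 9.267 °C ≈ 9.3 °C.

9.3 °C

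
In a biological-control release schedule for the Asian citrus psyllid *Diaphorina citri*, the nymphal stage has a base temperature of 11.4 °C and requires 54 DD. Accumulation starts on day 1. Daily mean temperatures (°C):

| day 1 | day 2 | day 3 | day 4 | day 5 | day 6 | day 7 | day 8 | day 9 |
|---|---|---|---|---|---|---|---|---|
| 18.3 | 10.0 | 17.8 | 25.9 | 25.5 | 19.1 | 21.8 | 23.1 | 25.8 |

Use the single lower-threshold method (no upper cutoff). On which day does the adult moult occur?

day 7

Daily DD above 11.4 °C: 6.9, 0.0, 6.4, 14.5, 14.1, 7.7, 10.4, 11.7, 14.4.
Cumulative: 6.9, 6.9, 13.3, 27.8, 41.9, 49.6, 60.0, 71.7, 86.1.
The total first reaches 54 DD on day 7.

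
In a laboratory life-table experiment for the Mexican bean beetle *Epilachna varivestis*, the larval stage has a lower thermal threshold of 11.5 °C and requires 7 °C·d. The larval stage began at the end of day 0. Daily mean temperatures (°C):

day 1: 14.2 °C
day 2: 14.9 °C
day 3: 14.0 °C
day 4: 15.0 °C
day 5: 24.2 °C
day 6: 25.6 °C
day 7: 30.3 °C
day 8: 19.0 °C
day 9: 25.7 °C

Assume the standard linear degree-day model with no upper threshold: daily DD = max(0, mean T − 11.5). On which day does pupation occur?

Daily DD above 11.5 °C: 2.7, 3.4, 2.5, 3.5, 12.7, 14.1, 18.8, 7.5, 14.2.
Cumulative: 2.7, 6.1, 8.6, 12.1, 24.8, 38.9, 57.7, 65.2, 79.4.
The total first reaches 7 DD on day 3.

day 3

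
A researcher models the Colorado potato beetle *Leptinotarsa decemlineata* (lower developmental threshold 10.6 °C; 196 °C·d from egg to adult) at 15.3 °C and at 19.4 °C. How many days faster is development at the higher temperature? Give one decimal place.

19.4 days

At 15.3 °C: 196 / (15.3 − 10.6) = 196 / 4.7 = 41.702 d.
At 19.4 °C: 196 / (19.4 − 10.6) = 196 / 8.8 = 22.273 d.
Difference = |41.702 − 22.273| = 19.429 ≈ 19.4 days.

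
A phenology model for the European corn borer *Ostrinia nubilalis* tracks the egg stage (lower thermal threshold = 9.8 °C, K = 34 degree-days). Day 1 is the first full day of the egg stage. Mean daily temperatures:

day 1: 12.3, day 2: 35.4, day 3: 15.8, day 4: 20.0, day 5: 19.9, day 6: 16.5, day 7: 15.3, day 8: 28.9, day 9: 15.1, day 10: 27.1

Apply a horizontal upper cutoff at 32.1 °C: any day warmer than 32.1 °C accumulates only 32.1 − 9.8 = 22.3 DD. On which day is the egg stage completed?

day 4

Daily DD above 9.8 °C (capped at 22.3): 2.5, 22.3, 6.0, 10.2, 10.1, 6.7, 5.5, 19.1, 5.3, 17.3.
Cumulative: 2.5, 24.8, 30.8, 41.0, 51.1, 57.8, 63.3, 82.4, 87.7, 105.0.
The total first reaches 34 DD on day 4.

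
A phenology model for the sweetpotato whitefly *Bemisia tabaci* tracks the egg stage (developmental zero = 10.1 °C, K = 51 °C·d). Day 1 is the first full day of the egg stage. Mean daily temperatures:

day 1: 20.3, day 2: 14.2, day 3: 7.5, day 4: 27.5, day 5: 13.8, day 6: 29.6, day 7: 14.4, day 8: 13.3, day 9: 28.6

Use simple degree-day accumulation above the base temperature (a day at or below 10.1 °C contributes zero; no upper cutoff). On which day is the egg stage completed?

day 6

Daily DD above 10.1 °C: 10.2, 4.1, 0.0, 17.4, 3.7, 19.5, 4.3, 3.2, 18.5.
Cumulative: 10.2, 14.3, 14.3, 31.7, 35.4, 54.9, 59.2, 62.4, 80.9.
The total first reaches 51 DD on day 6.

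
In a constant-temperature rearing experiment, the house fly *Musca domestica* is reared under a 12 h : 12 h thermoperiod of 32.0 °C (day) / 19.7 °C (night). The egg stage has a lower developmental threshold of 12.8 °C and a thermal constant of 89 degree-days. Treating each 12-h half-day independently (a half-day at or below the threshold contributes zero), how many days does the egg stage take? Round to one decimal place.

Day half: max(0, 32.0 − 12.8) × 0.5 = 19.2 × 0.5 = 9.60 DD.
Night half: max(0, 19.7 − 12.8) × 0.5 = 6.9 × 0.5 = 3.45 DD.
Per 24 h: 13.05 DD/day.
Duration = 89 / 13.05 = 6.820 ≈ 6.8 days.

6.8 days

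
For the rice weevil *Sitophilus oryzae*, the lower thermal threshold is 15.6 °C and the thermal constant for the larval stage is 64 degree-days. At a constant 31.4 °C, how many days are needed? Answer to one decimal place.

Daily accumulation = 31.4 − 15.6 = 15.8 DD/day.
Duration = 64 / 15.8 = 4.051 ≈ 4.1 days.

4.1 days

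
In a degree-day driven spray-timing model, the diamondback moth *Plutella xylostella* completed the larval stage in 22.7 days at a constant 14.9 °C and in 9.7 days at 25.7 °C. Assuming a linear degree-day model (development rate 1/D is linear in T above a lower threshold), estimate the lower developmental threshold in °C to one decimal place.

6.8 °C

Equal thermal constants: D₁(T₁ − T_b) = D₂(T₂ − T_b).
22.7·(14.9 − T_b) = 9.7·(25.7 − T_b)
T_b = (22.7·14.9 − 9.7·25.7) / (22.7 − 9.7) = 88.94 / 13.0 = 6.842 °C ≈ 6.8 °C.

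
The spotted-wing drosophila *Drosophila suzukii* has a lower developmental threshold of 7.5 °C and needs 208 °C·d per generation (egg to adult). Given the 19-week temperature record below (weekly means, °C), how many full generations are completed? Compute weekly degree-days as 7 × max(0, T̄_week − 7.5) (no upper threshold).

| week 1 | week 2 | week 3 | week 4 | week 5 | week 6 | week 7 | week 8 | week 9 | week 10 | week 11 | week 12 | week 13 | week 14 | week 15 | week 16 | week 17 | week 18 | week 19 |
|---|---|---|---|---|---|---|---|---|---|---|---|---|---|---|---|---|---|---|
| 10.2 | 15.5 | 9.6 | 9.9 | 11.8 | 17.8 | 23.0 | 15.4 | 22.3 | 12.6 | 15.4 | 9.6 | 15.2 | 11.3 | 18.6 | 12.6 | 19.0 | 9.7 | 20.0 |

4 generations

Weekly DD (7 × max(0, T̄ − 7.5)): 18.9, 56.0, 14.7, 16.8, 30.1, 72.1, 108.5, 55.3, 103.6, 35.7, 55.3, 14.7, 53.9, 26.6, 77.7, 35.7, 80.5, 15.4, 87.5.
Season total = 959.0 DD.
Complete generations = ⌊959.0 / 208⌋ = 4.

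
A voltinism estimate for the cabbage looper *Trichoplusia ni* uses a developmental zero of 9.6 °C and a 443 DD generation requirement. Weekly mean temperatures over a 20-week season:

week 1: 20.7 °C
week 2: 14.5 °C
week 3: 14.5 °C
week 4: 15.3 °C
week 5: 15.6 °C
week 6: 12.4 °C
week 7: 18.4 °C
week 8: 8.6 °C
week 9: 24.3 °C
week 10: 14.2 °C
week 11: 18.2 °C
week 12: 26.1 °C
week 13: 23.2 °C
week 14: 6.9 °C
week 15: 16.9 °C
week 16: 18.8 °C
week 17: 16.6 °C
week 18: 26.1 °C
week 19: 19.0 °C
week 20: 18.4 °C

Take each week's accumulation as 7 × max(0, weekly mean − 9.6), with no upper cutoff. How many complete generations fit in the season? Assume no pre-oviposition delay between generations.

2 generations

Weekly DD (7 × max(0, T̄ − 9.6)): 77.7, 34.3, 34.3, 39.9, 42.0, 19.6, 61.6, 0.0, 102.9, 32.2, 60.2, 115.5, 95.2, 0.0, 51.1, 64.4, 49.0, 115.5, 65.8, 61.6.
Season total = 1122.8 DD.
Complete generations = ⌊1122.8 / 443⌋ = 2.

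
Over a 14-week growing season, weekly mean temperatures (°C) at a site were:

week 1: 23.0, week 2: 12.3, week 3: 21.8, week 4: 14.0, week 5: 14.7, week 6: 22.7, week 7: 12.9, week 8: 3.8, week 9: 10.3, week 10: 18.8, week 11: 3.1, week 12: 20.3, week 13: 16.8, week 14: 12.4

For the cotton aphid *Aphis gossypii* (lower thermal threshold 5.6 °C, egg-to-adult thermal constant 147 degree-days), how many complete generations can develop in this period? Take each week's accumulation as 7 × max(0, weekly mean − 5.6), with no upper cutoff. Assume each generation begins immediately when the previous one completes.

Weekly DD (7 × max(0, T̄ − 5.6)): 121.8, 46.9, 113.4, 58.8, 63.7, 119.7, 51.1, 0.0, 32.9, 92.4, 0.0, 102.9, 78.4, 47.6.
Season total = 929.6 DD.
Complete generations = ⌊929.6 / 147⌋ = 6.

6 generations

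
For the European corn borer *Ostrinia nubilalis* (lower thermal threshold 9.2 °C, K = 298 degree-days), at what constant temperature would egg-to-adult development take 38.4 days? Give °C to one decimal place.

17.0 °C

Required daily accumulation = 298 / 38.4 = 7.760 DD/day.
T = T_base + 7.760 = 9.2 + 7.760 = 16.960 ≈ 17.0 °C.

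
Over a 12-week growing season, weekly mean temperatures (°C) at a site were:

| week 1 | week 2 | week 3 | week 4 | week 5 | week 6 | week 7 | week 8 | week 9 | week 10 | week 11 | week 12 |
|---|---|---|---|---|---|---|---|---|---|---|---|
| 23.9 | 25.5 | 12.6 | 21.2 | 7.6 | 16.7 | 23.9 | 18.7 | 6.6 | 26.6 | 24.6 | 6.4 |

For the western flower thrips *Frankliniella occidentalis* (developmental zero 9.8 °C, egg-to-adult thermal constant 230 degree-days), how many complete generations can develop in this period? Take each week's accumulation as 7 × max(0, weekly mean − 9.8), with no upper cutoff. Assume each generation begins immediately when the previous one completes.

Weekly DD (7 × max(0, T̄ − 9.8)): 98.7, 109.9, 19.6, 79.8, 0.0, 48.3, 98.7, 62.3, 0.0, 117.6, 103.6, 0.0.
Season total = 738.5 DD.
Complete generations = ⌊738.5 / 230⌋ = 3.

3 generations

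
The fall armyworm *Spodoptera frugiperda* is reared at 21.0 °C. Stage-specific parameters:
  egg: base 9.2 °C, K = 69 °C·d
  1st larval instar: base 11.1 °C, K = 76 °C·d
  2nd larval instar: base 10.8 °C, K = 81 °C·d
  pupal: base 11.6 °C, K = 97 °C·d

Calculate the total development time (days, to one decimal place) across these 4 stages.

31.8 days

egg: 69 / (21.0 − 9.2) = 69 / 11.8 = 5.847 d.
1st larval instar: 76 / (21.0 − 11.1) = 76 / 9.9 = 7.677 d.
2nd larval instar: 81 / (21.0 − 10.8) = 81 / 10.2 = 7.941 d.
pupal: 97 / (21.0 − 11.6) = 97 / 9.4 = 10.319 d.
Sum = 31.785 ≈ 31.8 days.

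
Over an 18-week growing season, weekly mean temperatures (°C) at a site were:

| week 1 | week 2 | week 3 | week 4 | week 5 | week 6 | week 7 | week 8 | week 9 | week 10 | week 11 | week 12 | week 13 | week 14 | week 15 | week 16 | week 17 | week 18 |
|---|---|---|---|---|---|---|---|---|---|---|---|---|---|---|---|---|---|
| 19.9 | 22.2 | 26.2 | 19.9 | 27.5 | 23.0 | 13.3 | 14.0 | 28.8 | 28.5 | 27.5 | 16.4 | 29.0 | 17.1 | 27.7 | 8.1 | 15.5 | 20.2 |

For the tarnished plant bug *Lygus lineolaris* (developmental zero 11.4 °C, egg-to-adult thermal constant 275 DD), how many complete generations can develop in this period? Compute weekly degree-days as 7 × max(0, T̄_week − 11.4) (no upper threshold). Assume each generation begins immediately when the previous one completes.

Weekly DD (7 × max(0, T̄ − 11.4)): 59.5, 75.6, 103.6, 59.5, 112.7, 81.2, 13.3, 18.2, 121.8, 119.7, 112.7, 35.0, 123.2, 39.9, 114.1, 0.0, 28.7, 61.6.
Season total = 1280.3 DD.
Complete generations = ⌊1280.3 / 275⌋ = 4.

4 generations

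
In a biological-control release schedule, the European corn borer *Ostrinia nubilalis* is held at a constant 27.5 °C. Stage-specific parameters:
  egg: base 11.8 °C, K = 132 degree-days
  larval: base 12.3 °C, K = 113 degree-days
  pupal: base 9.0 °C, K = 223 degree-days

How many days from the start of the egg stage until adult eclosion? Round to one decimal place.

egg: 132 / (27.5 − 11.8) = 132 / 15.7 = 8.408 d.
larval: 113 / (27.5 − 12.3) = 113 / 15.2 = 7.434 d.
pupal: 223 / (27.5 − 9.0) = 223 / 18.5 = 12.054 d.
Sum = 27.896 ≈ 27.9 days.

27.9 days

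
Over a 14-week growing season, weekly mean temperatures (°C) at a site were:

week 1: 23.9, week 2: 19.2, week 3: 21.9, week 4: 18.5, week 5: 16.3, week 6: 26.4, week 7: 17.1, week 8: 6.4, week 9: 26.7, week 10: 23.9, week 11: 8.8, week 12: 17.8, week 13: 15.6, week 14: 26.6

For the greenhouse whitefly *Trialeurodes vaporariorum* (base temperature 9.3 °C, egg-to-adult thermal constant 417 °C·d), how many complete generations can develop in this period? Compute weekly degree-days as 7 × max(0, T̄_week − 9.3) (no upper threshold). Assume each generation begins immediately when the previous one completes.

2 generations

Weekly DD (7 × max(0, T̄ − 9.3)): 102.2, 69.3, 88.2, 64.4, 49.0, 119.7, 54.6, 0.0, 121.8, 102.2, 0.0, 59.5, 44.1, 121.1.
Season total = 996.1 DD.
Complete generations = ⌊996.1 / 417⌋ = 2.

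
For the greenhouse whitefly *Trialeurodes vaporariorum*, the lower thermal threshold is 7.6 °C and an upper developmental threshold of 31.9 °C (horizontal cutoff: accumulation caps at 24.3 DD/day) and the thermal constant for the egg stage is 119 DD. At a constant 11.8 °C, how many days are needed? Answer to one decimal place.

Daily accumulation = 11.8 − 7.6 = 4.2 DD/day.
Duration = 119 / 4.2 = 28.333 ≈ 28.3 days.

28.3 days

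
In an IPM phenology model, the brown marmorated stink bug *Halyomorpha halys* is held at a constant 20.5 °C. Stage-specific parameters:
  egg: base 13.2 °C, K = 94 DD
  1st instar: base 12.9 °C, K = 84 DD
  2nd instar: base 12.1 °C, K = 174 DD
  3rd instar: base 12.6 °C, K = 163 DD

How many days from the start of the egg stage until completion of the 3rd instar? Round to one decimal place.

65.3 days

egg: 94 / (20.5 − 13.2) = 94 / 7.3 = 12.877 d.
1st instar: 84 / (20.5 − 12.9) = 84 / 7.6 = 11.053 d.
2nd instar: 174 / (20.5 − 12.1) = 174 / 8.4 = 20.714 d.
3rd instar: 163 / (20.5 − 12.6) = 163 / 7.9 = 20.633 d.
Sum = 65.277 ≈ 65.3 days.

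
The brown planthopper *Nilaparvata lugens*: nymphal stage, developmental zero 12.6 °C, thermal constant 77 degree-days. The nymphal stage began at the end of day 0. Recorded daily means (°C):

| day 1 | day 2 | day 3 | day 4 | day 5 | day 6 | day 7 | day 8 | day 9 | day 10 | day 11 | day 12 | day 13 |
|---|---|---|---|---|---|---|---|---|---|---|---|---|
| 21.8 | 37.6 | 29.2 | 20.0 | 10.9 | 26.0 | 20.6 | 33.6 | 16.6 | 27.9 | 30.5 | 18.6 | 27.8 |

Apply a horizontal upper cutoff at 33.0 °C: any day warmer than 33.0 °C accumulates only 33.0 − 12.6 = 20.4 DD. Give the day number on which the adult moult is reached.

Daily DD above 12.6 °C (capped at 20.4): 9.2, 20.4, 16.6, 7.4, 0.0, 13.4, 8.0, 20.4, 4.0, 15.3, 17.9, 6.0, 15.2.
Cumulative: 9.2, 29.6, 46.2, 53.6, 53.6, 67.0, 75.0, 95.4, 99.4, 114.7, 132.6, 138.6, 153.8.
The total first reaches 77 DD on day 8.

day 8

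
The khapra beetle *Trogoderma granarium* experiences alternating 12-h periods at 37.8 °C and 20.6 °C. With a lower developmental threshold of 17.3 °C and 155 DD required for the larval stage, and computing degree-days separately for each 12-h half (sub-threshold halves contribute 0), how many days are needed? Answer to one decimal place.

Day half: max(0, 37.8 − 17.3) × 0.5 = 20.5 × 0.5 = 10.25 DD.
Night half: max(0, 20.6 − 17.3) × 0.5 = 3.3 × 0.5 = 1.65 DD.
Per 24 h: 11.90 DD/day.
Duration = 155 / 11.90 = 13.025 ≈ 13.0 days.

13.0 days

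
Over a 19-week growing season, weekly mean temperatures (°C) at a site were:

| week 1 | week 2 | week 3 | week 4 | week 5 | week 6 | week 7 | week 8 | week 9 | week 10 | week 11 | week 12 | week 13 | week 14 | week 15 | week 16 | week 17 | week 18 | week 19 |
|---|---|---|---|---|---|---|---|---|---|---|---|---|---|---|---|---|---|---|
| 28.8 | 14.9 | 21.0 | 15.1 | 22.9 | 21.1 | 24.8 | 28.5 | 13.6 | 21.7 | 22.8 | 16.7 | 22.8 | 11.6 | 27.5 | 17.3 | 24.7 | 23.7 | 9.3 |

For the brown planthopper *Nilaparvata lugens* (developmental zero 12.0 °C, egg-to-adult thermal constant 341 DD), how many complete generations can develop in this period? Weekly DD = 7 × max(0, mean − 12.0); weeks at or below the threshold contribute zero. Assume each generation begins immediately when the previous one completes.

Weekly DD (7 × max(0, T̄ − 12.0)): 117.6, 20.3, 63.0, 21.7, 76.3, 63.7, 89.6, 115.5, 11.2, 67.9, 75.6, 32.9, 75.6, 0.0, 108.5, 37.1, 88.9, 81.9, 0.0.
Season total = 1147.3 DD.
Complete generations = ⌊1147.3 / 341⌋ = 3.

3 generations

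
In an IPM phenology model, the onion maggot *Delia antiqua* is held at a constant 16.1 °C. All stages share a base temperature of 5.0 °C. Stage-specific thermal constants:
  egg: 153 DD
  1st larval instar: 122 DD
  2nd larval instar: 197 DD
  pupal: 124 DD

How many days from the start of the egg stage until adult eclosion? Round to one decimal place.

53.7 days

Daily accumulation at 16.1 °C = 16.1 − 5.0 = 11.1 DD/day.
Total K = 153 + 122 + 197 + 124 = 596 DD.
Total duration = 596 / 11.1 = 53.694 ≈ 53.7 days.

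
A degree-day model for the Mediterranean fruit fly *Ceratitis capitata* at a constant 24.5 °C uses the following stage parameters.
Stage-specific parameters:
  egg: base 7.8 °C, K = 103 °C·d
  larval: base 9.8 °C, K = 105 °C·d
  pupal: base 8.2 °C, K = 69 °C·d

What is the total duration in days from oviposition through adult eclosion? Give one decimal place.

17.5 days

egg: 103 / (24.5 − 7.8) = 103 / 16.7 = 6.168 d.
larval: 105 / (24.5 − 9.8) = 105 / 14.7 = 7.143 d.
pupal: 69 / (24.5 − 8.2) = 69 / 16.3 = 4.233 d.
Sum = 17.544 ≈ 17.5 days.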